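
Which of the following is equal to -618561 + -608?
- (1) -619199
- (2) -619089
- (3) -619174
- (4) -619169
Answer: 4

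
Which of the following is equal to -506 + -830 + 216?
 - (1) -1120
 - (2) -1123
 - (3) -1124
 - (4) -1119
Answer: 1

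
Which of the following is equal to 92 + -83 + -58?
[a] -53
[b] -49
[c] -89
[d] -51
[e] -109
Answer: b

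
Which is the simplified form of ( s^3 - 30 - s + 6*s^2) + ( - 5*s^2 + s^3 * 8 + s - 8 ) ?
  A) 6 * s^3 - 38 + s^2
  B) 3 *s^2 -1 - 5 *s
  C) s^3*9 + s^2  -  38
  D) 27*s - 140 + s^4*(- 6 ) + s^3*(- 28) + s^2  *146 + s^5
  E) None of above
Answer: C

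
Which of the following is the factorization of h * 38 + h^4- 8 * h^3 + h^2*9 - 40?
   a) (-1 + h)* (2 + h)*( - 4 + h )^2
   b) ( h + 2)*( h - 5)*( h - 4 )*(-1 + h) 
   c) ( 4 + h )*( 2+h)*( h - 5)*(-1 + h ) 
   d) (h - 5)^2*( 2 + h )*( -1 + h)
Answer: b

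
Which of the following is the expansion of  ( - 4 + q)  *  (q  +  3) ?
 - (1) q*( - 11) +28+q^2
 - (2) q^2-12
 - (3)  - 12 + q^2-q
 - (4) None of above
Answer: 3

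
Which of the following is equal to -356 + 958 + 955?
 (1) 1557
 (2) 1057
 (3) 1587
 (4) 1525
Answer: 1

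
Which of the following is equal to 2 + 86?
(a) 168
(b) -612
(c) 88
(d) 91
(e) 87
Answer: c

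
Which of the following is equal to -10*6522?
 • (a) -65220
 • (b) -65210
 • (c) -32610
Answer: a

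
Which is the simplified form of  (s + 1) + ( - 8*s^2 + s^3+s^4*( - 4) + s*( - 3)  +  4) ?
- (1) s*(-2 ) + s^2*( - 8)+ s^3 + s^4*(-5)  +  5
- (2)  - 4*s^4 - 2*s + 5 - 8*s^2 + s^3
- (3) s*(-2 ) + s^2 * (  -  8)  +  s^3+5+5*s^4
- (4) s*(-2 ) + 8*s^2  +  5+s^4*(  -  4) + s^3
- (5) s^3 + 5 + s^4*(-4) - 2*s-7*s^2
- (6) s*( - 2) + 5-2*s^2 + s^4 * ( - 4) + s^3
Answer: 2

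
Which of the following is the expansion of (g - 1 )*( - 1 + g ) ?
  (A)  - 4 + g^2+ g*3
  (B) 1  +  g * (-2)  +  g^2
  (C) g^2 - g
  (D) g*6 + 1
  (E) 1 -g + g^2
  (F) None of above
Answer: B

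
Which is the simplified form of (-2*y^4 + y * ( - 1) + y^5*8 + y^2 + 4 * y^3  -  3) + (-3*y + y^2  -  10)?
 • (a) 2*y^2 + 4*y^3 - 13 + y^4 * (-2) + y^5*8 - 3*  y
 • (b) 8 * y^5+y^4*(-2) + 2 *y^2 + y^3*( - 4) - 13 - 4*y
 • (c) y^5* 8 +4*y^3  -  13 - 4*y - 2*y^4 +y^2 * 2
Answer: c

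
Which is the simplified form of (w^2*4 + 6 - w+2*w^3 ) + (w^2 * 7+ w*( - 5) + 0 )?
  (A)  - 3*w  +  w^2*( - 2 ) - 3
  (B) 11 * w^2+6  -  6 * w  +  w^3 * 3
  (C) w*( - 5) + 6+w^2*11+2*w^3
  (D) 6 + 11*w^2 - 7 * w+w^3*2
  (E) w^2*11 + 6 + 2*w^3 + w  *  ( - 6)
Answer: E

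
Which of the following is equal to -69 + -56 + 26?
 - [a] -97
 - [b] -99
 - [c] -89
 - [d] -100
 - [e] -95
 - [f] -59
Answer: b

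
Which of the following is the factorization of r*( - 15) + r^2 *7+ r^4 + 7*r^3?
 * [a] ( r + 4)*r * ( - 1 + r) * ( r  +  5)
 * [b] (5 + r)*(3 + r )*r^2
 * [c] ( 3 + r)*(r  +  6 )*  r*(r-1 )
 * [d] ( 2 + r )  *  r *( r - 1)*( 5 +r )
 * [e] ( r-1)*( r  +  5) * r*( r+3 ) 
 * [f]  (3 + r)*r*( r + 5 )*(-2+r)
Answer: e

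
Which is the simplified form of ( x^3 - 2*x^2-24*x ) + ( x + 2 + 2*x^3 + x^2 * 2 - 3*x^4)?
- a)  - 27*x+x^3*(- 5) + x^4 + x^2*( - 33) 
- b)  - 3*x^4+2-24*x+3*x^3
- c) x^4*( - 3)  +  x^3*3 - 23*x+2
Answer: c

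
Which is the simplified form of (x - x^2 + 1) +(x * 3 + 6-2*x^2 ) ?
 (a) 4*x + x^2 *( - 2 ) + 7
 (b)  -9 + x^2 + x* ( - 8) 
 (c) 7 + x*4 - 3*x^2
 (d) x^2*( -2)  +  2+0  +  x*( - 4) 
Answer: c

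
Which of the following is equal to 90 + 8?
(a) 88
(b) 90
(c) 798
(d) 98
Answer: d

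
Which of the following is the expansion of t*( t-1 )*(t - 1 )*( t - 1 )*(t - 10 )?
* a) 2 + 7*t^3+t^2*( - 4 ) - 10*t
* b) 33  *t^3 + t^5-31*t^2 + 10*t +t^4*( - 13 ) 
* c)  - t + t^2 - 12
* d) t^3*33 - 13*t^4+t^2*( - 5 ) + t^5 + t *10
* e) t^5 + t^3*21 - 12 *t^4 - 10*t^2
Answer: b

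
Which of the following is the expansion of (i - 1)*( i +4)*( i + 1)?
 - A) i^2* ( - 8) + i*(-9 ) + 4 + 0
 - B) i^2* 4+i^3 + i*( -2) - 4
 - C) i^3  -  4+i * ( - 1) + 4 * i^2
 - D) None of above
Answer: C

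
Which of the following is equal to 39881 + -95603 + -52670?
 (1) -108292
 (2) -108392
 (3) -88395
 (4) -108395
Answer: 2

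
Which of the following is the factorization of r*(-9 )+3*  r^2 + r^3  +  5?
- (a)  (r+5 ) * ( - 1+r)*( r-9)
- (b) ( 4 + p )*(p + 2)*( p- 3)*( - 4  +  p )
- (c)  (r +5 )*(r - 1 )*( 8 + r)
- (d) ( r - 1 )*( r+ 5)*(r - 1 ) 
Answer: d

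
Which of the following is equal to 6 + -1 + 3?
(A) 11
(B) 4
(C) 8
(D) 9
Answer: C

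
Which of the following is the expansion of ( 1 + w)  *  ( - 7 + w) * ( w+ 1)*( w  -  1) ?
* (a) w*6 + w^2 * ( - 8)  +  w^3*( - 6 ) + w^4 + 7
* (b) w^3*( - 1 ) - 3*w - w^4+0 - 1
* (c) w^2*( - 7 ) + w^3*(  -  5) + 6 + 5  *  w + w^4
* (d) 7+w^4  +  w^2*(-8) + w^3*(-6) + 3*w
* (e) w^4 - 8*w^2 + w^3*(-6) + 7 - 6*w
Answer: a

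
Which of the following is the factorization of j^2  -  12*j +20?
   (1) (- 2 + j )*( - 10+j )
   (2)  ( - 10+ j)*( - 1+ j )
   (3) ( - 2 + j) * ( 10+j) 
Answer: 1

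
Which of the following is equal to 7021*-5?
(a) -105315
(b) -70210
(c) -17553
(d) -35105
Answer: d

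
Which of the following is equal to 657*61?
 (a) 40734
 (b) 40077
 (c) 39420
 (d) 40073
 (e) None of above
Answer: b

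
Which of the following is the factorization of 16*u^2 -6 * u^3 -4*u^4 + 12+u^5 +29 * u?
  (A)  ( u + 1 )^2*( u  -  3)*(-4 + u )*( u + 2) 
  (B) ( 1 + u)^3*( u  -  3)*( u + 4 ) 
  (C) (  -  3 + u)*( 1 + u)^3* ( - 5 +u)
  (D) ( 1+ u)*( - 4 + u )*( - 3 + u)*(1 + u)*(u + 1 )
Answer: D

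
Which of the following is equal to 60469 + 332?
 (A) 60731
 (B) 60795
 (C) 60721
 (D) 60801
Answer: D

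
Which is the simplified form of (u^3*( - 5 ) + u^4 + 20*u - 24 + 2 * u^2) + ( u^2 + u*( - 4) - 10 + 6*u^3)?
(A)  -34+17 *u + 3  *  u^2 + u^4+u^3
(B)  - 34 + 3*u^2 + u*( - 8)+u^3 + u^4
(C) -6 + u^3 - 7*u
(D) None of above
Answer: D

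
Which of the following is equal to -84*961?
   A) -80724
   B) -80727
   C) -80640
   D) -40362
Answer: A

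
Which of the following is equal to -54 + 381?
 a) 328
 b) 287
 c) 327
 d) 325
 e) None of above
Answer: c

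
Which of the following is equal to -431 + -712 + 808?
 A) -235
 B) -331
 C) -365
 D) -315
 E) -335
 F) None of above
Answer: E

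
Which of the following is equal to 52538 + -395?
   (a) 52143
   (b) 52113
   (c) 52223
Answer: a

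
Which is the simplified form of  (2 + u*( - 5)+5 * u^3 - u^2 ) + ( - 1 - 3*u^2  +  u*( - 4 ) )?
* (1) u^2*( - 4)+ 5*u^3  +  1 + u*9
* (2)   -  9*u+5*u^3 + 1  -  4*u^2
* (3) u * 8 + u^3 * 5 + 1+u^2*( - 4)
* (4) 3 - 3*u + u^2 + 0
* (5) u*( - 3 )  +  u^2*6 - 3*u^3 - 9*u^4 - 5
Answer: 2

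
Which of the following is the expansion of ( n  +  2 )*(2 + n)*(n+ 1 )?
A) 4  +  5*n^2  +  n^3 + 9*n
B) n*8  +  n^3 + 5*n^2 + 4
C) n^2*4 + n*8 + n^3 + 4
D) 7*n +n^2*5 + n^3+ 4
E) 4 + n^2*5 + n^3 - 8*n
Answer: B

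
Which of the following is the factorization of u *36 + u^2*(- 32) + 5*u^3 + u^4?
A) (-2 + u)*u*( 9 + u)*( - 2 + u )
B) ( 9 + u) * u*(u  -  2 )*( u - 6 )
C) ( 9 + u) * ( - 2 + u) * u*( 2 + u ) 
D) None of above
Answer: A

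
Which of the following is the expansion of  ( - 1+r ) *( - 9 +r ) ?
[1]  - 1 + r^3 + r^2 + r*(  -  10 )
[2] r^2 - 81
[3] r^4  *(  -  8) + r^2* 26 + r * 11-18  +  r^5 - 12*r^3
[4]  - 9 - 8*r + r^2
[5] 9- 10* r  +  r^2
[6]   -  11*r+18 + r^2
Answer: 5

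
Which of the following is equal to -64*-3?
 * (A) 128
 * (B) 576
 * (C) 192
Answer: C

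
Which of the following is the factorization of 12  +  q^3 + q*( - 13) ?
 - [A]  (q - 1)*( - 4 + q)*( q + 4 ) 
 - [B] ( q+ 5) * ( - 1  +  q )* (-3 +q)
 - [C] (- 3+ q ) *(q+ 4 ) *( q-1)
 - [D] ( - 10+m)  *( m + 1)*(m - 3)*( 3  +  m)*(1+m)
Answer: C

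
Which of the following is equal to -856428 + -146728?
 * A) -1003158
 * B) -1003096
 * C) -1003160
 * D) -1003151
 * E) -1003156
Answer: E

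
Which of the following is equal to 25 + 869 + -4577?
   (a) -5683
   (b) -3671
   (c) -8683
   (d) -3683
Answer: d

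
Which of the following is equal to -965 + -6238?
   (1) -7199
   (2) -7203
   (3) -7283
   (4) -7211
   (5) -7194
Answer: 2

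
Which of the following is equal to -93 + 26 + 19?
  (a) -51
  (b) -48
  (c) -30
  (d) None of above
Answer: b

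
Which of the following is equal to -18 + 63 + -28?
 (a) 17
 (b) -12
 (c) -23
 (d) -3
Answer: a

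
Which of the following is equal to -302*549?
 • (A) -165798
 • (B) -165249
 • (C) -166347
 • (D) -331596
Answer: A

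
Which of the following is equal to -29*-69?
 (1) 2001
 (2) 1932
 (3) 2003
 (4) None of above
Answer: 1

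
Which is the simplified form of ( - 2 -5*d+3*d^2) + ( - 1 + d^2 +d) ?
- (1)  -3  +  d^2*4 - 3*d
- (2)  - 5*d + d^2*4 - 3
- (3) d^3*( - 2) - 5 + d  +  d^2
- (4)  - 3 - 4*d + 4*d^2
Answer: 4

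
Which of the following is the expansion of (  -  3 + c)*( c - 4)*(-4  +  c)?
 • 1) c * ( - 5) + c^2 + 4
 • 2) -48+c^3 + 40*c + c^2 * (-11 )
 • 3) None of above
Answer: 2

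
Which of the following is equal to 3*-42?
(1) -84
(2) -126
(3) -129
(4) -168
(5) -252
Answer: 2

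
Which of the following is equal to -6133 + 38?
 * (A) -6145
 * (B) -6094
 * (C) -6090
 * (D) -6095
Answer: D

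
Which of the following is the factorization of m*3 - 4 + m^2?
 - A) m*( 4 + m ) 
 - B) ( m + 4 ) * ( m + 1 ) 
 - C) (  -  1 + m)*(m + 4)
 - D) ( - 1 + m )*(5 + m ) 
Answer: C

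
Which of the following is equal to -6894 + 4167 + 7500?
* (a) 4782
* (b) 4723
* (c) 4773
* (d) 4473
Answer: c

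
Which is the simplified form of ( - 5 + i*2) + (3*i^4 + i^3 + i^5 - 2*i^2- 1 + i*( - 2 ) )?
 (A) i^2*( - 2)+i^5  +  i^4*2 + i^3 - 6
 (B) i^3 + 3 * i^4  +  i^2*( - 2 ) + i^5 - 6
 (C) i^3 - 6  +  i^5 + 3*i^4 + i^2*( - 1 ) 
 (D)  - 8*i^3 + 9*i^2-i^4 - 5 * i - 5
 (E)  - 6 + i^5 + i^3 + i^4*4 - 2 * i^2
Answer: B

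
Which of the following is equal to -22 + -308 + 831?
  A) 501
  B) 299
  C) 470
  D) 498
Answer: A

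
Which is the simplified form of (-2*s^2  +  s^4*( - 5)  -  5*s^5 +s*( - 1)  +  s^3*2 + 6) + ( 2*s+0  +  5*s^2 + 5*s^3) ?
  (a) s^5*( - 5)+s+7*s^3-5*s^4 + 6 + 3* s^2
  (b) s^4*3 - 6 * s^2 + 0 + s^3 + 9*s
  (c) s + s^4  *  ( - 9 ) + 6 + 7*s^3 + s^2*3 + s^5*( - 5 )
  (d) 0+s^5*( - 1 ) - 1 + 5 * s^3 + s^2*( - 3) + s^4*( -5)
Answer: a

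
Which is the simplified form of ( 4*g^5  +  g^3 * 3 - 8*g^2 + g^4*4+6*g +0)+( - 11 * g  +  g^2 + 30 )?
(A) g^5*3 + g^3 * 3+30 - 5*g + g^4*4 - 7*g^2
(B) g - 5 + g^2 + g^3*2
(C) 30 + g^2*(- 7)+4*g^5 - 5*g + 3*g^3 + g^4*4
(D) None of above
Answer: C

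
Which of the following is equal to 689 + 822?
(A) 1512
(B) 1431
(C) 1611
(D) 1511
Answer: D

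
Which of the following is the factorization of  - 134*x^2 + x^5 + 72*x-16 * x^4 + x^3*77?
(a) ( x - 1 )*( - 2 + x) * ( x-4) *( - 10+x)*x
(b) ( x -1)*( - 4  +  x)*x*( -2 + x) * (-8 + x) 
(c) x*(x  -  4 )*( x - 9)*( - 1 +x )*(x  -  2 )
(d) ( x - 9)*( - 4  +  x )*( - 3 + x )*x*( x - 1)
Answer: c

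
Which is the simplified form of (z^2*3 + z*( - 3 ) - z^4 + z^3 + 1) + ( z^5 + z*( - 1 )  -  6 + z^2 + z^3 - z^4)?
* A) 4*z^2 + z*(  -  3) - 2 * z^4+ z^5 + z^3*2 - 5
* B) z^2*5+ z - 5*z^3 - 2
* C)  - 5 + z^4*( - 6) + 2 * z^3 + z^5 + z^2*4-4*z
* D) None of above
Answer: D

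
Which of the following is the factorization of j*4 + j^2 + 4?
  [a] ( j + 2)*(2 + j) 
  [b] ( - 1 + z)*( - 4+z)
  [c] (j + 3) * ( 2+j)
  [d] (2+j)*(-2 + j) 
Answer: a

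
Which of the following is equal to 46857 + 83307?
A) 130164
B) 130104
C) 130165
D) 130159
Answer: A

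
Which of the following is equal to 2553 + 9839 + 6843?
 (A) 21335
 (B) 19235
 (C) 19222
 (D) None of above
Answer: B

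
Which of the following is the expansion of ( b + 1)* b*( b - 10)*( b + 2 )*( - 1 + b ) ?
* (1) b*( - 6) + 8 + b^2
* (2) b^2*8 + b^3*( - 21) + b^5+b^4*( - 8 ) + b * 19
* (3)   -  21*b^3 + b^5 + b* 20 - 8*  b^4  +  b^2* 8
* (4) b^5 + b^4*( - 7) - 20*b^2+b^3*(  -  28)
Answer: 3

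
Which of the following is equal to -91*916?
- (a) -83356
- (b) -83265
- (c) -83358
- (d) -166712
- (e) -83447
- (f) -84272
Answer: a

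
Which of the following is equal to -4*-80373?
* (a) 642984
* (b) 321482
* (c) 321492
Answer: c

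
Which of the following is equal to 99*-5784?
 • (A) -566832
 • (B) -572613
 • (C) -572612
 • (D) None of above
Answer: D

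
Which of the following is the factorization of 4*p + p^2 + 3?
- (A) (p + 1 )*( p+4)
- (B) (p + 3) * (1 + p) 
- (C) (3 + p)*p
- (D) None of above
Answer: B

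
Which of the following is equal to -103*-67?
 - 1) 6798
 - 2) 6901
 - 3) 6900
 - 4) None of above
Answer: 2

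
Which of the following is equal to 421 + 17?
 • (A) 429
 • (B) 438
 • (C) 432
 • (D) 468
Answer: B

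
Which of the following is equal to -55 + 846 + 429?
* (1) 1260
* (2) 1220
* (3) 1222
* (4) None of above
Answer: 2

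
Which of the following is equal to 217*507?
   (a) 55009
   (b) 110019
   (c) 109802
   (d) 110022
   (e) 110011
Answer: b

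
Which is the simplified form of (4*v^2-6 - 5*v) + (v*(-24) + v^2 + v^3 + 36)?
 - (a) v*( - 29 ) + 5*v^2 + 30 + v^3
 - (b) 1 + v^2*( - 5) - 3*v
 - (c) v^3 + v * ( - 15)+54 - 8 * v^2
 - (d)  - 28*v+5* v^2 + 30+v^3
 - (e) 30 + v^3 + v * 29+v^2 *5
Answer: a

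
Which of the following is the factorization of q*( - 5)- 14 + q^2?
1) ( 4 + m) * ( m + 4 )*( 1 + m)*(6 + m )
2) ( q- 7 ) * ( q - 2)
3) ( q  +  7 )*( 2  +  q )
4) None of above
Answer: 4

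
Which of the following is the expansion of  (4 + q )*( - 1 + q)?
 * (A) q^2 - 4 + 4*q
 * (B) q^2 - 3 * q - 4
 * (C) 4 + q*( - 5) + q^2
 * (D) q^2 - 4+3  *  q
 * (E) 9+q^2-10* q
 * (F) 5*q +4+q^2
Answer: D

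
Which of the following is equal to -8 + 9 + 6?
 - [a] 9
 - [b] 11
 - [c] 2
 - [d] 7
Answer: d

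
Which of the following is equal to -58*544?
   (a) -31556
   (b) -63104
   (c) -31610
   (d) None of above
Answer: d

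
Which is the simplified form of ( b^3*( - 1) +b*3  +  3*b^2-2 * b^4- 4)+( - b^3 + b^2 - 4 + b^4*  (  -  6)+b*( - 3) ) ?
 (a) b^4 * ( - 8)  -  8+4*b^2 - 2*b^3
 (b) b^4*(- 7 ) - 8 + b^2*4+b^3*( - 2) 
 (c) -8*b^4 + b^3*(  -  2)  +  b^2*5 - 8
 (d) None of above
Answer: a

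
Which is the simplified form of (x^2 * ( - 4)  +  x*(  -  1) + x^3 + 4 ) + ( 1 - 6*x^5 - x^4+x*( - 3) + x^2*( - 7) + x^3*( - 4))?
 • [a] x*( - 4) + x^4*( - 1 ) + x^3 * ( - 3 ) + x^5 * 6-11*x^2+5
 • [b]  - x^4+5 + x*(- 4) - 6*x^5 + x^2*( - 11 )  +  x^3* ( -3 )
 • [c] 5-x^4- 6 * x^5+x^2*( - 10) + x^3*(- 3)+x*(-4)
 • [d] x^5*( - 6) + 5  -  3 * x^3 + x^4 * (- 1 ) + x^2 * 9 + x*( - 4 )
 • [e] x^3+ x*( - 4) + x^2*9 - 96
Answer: b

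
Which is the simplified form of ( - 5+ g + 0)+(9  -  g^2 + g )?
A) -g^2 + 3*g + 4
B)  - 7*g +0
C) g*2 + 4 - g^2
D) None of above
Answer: C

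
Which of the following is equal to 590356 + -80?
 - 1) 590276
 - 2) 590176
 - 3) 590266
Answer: 1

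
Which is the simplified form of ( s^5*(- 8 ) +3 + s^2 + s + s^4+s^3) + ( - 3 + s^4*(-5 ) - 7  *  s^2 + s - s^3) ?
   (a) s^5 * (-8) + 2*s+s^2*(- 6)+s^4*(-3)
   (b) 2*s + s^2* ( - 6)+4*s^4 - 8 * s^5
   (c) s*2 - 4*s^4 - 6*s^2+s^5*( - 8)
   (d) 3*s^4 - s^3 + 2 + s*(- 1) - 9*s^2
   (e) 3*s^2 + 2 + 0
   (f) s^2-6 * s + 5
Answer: c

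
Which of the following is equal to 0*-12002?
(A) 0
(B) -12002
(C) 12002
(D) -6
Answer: A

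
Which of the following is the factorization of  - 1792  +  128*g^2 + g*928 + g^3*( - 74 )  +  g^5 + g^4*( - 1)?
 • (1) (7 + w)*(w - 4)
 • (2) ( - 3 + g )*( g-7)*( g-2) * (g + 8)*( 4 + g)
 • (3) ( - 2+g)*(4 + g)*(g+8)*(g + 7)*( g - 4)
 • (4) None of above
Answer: 4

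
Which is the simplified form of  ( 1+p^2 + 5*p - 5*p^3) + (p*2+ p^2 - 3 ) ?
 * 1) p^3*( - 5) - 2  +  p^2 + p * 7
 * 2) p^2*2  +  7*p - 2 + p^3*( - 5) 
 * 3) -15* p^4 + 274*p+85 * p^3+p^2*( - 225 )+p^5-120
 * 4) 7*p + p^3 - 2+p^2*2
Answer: 2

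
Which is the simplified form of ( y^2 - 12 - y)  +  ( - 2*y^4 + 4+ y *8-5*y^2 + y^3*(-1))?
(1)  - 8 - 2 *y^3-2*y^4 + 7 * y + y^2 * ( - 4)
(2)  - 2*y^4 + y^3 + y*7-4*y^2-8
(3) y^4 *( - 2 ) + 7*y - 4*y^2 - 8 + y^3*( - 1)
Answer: 3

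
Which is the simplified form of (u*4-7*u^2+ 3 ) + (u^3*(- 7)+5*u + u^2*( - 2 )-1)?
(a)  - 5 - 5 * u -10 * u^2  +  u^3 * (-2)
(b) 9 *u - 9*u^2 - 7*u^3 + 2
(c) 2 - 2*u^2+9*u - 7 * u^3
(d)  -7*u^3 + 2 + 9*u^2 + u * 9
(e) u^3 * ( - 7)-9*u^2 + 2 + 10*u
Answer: b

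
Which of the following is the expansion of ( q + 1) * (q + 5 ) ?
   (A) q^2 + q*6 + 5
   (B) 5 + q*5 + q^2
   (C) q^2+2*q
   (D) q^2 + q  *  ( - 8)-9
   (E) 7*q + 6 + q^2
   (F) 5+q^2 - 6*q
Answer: A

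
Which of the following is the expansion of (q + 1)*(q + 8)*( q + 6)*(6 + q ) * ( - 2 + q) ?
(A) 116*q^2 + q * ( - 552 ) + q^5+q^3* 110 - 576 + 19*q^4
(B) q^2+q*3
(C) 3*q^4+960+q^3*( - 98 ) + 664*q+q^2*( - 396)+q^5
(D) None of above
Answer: A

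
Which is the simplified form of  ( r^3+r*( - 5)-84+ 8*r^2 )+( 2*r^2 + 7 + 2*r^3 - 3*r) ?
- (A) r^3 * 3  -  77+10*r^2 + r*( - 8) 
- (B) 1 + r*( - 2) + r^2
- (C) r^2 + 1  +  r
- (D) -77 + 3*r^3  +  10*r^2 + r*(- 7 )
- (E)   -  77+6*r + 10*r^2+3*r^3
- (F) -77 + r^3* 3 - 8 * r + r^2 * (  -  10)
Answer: A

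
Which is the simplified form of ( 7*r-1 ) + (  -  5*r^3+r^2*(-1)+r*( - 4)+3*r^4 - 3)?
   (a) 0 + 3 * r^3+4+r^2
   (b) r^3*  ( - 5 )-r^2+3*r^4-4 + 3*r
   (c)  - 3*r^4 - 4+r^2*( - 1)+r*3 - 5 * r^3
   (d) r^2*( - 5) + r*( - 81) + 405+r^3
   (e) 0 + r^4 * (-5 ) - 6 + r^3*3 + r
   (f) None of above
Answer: b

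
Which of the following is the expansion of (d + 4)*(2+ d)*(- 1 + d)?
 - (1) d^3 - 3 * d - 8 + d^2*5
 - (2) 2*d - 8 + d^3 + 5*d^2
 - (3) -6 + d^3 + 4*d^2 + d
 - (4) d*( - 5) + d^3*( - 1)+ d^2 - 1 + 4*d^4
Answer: 2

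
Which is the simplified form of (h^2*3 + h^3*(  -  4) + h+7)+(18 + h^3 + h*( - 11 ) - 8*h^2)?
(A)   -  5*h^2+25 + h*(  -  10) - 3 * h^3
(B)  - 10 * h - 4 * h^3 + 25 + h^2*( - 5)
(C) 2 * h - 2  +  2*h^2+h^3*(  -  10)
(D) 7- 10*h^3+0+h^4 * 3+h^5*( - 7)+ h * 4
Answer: A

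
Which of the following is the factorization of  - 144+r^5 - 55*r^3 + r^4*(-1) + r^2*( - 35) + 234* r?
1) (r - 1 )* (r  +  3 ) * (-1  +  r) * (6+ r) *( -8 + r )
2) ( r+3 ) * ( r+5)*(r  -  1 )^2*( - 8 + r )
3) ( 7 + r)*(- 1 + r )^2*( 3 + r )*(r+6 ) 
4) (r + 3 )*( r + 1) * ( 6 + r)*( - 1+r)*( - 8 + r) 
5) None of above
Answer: 1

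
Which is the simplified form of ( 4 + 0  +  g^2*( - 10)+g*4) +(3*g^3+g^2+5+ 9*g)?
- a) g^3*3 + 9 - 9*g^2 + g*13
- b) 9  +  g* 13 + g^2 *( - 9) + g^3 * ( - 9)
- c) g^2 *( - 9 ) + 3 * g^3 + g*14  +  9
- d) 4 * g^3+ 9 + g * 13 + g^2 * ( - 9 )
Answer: a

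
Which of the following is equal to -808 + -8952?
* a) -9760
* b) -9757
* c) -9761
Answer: a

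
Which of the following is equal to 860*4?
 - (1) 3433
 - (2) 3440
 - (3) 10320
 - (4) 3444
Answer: 2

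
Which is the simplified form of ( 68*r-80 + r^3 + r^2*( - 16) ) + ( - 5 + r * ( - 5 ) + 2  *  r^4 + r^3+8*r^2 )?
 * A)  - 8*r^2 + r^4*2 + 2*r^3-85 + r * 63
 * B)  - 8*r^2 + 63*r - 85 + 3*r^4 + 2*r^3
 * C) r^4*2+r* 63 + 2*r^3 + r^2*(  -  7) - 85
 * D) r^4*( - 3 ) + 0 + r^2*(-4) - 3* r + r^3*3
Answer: A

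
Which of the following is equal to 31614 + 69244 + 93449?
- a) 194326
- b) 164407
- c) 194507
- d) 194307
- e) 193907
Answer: d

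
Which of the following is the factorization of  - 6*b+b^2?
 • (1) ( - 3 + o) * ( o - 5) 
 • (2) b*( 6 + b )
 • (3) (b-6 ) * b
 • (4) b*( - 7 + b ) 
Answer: 3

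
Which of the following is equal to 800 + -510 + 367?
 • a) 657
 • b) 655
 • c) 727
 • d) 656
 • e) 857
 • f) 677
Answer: a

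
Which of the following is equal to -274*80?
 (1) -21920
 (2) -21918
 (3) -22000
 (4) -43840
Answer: 1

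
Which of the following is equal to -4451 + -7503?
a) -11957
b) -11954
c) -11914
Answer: b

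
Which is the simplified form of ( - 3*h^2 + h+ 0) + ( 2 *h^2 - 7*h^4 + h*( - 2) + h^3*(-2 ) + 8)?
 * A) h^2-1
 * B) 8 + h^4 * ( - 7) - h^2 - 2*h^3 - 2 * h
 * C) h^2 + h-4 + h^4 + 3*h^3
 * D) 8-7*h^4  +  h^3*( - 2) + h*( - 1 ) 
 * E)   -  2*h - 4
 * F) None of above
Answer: F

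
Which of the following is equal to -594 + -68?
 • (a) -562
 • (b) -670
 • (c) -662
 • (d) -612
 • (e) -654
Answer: c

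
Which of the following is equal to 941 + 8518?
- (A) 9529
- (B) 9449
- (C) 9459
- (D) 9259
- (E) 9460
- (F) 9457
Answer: C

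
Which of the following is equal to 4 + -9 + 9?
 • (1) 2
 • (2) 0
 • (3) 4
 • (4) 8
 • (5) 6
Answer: 3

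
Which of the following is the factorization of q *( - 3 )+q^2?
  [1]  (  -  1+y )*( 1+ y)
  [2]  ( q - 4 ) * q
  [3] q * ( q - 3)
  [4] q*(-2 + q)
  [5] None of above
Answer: 3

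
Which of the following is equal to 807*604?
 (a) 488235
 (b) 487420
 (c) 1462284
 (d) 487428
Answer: d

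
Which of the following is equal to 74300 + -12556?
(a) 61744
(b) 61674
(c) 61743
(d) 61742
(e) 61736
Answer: a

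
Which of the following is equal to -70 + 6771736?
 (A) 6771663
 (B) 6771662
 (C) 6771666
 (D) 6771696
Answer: C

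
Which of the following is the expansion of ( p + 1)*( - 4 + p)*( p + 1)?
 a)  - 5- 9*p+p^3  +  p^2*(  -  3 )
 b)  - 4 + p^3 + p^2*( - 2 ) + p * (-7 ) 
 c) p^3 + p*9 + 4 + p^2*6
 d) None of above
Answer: b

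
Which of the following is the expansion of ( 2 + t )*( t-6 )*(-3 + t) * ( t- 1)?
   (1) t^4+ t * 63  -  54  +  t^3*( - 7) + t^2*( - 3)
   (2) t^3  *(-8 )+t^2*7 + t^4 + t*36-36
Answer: 2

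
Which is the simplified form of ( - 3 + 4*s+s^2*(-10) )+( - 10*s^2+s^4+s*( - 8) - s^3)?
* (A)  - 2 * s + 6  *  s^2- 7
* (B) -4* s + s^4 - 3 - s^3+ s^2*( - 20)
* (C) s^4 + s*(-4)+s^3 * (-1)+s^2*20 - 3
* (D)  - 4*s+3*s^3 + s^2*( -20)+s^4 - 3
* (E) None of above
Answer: B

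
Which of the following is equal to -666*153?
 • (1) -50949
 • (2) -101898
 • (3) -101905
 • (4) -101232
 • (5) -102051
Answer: 2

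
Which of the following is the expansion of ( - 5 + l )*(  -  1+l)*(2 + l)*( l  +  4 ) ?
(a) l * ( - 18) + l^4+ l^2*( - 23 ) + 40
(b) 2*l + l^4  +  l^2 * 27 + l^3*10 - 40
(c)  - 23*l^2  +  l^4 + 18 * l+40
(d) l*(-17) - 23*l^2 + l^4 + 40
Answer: a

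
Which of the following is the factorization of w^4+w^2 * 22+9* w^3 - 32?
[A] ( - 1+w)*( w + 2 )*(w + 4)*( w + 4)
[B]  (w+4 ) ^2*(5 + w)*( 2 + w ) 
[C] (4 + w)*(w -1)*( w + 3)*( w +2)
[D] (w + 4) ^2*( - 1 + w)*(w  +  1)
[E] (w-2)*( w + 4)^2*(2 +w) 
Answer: A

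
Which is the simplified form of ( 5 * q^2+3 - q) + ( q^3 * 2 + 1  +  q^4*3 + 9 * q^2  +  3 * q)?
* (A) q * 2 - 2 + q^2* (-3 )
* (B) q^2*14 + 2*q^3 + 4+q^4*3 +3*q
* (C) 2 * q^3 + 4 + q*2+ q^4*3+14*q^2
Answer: C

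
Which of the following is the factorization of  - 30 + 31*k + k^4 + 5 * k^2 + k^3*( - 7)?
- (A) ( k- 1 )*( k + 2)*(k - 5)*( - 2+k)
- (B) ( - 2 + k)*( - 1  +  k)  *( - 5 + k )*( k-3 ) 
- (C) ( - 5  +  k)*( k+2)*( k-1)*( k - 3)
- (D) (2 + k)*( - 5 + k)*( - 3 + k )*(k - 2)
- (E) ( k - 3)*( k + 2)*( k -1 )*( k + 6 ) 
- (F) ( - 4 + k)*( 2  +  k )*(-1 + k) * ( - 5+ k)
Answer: C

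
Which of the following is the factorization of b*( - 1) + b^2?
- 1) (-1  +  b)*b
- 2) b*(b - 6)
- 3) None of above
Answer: 1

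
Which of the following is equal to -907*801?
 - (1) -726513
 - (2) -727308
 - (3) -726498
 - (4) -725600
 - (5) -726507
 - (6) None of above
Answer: 5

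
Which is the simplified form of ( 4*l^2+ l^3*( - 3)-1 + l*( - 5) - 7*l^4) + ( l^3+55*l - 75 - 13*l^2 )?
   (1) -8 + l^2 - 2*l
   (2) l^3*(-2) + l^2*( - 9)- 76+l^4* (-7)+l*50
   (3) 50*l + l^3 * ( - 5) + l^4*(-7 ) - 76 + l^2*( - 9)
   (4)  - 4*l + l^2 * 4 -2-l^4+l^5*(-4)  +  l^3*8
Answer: 2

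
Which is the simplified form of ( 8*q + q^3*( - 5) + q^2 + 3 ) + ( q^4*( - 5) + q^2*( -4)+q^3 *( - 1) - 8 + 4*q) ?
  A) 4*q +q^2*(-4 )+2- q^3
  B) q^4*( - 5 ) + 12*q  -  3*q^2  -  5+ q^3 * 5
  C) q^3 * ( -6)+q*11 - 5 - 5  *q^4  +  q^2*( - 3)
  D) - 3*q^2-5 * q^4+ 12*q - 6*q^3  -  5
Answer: D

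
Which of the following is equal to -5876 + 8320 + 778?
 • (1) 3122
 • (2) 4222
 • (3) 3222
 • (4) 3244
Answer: 3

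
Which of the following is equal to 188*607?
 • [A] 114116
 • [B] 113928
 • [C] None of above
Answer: A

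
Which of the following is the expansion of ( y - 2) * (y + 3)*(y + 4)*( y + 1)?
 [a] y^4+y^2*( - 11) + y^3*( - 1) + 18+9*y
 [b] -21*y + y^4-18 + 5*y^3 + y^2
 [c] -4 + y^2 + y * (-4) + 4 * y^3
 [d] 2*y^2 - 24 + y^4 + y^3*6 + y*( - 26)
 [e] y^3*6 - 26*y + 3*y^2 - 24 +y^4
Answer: e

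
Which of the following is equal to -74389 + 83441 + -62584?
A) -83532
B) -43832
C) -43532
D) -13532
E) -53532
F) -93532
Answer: E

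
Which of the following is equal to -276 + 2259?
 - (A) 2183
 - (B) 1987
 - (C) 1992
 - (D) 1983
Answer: D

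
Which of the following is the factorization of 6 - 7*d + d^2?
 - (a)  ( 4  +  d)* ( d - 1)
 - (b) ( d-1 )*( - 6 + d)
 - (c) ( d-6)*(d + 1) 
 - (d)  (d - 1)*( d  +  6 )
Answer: b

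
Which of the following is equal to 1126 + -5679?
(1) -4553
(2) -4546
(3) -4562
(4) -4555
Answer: 1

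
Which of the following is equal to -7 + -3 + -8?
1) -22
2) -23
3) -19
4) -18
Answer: 4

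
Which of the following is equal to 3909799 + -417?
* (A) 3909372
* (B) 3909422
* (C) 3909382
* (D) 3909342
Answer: C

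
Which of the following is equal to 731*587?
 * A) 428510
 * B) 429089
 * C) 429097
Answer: C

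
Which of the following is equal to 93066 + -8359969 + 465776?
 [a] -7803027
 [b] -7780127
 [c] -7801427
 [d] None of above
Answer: d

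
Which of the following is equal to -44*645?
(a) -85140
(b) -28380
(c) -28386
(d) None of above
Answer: b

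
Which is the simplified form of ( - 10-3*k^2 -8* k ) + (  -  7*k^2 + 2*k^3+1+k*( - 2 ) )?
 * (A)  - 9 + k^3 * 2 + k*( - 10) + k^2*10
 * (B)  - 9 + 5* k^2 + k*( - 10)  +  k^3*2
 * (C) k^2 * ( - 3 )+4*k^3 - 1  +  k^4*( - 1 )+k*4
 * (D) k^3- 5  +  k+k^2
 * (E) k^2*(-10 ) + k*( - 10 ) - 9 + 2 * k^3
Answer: E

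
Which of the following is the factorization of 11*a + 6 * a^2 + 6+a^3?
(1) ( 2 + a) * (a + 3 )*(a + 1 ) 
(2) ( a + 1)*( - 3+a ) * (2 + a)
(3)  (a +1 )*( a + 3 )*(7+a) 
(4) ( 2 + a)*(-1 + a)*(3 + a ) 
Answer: 1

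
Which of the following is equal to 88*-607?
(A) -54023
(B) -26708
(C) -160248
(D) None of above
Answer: D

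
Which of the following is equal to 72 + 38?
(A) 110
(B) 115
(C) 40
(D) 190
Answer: A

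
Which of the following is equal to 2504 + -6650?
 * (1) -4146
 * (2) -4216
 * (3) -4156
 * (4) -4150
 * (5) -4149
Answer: 1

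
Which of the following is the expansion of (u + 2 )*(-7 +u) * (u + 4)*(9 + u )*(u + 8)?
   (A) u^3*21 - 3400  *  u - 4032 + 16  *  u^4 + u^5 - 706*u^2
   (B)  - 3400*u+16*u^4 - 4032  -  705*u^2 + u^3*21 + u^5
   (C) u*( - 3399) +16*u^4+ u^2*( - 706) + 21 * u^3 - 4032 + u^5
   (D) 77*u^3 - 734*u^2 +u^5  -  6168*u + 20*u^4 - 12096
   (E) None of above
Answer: A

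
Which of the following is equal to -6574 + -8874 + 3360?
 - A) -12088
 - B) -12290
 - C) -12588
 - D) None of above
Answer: A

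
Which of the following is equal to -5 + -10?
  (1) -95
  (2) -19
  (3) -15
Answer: 3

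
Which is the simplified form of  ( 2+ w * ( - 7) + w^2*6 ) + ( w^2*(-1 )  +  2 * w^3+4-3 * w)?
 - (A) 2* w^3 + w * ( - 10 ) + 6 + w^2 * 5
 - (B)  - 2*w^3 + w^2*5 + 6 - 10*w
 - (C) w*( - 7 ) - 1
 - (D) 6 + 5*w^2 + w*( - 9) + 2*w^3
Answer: A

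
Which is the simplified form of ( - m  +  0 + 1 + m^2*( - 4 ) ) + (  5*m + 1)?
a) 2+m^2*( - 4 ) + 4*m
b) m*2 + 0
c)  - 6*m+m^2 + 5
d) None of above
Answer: a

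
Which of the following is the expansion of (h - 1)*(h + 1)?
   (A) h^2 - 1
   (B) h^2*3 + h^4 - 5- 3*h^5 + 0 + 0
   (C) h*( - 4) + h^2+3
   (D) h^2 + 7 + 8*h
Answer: A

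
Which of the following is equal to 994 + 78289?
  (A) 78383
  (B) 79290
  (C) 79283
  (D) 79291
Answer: C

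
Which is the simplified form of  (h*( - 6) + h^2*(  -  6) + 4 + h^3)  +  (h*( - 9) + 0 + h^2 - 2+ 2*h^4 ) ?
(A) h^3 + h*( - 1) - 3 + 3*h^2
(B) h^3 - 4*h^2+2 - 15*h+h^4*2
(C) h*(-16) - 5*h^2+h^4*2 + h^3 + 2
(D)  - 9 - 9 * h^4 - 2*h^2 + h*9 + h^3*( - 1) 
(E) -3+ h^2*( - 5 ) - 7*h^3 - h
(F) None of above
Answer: F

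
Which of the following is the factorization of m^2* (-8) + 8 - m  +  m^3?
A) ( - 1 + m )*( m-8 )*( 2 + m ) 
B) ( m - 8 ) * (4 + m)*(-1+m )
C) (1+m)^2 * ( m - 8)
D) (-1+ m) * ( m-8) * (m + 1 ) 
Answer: D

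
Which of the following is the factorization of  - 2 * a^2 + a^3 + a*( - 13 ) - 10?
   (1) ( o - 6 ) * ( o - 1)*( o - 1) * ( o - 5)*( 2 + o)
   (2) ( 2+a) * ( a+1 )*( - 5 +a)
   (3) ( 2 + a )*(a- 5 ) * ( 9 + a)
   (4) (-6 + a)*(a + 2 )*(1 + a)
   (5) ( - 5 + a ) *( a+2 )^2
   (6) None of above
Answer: 2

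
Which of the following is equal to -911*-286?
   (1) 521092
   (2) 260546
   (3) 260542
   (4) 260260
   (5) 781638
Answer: 2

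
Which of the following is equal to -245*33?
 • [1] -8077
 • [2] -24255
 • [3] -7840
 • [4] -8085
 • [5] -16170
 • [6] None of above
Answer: 4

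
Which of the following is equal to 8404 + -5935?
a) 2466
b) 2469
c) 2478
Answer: b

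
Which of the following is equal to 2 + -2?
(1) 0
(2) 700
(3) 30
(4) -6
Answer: 1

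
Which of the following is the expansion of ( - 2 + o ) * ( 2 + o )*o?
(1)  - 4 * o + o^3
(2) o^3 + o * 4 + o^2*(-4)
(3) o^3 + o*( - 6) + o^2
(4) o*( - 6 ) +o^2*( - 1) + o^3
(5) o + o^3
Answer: 1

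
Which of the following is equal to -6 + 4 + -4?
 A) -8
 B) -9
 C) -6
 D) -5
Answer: C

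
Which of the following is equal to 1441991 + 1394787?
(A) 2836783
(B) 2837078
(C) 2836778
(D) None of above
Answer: C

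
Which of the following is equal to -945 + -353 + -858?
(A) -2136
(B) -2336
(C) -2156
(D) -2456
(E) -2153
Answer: C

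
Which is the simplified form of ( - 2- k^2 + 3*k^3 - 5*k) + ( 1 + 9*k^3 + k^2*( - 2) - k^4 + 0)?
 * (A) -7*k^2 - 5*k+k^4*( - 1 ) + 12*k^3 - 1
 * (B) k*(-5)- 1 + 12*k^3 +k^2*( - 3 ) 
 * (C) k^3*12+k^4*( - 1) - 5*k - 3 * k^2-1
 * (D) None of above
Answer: C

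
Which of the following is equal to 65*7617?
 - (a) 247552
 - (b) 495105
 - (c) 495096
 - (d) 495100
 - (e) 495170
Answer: b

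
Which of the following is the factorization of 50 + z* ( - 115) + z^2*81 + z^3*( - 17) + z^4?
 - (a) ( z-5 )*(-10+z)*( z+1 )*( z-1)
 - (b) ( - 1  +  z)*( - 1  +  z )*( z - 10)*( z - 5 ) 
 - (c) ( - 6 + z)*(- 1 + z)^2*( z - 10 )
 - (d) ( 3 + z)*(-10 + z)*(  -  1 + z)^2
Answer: b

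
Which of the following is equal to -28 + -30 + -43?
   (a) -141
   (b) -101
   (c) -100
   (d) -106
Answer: b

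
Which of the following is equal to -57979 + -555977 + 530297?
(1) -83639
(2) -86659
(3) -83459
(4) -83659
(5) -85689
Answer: 4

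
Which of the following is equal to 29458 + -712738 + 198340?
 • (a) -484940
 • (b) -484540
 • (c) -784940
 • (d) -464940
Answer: a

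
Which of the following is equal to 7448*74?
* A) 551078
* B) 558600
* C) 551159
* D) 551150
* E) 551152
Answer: E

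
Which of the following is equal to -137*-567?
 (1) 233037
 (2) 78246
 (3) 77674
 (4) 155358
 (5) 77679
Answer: 5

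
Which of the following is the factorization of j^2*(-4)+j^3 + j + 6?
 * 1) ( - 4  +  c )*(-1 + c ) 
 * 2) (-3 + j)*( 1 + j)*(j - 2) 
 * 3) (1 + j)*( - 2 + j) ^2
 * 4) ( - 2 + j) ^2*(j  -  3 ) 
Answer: 2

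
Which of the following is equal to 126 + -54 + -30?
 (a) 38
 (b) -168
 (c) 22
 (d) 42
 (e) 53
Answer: d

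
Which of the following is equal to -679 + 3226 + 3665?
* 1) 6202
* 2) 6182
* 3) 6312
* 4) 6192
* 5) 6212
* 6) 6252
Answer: 5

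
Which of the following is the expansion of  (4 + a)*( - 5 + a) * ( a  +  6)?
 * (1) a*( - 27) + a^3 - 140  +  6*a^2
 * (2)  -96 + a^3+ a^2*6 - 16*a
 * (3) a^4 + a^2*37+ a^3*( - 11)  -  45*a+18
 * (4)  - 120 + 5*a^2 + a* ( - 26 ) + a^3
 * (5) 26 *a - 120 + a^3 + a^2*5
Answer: 4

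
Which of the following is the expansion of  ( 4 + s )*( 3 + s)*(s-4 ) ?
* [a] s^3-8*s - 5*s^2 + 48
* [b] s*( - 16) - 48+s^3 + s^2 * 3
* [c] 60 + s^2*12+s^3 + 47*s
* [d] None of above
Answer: b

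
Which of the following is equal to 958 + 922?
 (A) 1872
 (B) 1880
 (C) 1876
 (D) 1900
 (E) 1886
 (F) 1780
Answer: B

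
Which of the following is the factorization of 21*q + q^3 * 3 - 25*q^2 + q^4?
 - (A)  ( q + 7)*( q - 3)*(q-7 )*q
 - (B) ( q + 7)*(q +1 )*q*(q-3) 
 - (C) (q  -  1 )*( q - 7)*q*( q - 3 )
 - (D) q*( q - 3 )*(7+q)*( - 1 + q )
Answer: D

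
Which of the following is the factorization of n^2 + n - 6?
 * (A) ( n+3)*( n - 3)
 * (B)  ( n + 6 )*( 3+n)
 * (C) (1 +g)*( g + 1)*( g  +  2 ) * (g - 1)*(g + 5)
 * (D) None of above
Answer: D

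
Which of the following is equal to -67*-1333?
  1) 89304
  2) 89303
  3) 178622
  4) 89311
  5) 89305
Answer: 4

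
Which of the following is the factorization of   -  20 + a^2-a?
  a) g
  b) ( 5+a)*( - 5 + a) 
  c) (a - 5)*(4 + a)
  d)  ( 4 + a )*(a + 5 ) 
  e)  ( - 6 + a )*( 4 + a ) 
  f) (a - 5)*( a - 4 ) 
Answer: c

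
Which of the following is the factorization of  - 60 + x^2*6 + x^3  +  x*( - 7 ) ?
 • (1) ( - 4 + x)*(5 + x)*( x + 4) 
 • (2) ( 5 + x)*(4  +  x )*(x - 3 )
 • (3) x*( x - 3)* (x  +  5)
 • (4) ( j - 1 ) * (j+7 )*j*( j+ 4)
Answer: 2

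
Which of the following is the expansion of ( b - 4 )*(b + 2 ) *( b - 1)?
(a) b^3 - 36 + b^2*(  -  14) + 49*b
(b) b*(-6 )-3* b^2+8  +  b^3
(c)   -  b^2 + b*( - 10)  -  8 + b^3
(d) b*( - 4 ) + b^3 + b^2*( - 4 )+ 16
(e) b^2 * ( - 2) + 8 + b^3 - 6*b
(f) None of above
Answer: b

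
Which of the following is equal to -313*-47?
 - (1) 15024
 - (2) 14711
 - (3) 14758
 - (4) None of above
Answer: 2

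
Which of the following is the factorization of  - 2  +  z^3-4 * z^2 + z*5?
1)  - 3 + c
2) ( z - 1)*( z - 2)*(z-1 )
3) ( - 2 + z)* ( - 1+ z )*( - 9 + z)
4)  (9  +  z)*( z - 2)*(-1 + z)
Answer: 2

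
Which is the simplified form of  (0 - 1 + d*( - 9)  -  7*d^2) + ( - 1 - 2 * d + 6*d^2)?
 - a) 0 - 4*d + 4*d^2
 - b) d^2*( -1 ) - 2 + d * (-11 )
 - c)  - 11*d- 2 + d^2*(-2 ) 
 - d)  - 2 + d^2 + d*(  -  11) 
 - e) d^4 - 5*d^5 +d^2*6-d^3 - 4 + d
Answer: b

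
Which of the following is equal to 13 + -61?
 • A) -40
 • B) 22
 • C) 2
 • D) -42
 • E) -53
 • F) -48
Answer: F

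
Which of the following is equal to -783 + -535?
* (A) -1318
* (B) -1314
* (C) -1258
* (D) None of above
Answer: A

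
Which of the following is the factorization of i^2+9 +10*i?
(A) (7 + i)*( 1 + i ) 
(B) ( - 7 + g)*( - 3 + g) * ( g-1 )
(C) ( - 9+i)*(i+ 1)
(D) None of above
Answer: D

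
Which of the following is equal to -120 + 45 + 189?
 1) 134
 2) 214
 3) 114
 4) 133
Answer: 3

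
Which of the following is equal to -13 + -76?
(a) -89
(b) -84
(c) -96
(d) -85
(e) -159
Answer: a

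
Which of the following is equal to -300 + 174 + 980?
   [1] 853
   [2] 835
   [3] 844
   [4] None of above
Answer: 4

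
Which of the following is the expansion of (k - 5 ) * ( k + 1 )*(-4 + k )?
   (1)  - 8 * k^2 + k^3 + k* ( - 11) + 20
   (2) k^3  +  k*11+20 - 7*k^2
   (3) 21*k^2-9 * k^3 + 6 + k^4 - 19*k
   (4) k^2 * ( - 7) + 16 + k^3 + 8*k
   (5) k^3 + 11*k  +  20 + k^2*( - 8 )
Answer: 5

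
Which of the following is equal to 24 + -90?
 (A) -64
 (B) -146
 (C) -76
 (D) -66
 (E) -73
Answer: D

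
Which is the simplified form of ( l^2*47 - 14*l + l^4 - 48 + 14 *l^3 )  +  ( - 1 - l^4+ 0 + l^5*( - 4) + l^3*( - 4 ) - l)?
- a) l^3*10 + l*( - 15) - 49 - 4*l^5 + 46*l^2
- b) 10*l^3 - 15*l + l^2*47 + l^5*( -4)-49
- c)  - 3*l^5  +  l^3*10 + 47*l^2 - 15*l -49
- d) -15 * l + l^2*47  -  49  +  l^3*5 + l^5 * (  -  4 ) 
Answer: b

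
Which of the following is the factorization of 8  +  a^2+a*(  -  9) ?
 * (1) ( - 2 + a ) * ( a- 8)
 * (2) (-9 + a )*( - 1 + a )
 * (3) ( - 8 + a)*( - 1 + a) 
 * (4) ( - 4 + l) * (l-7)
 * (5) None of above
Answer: 3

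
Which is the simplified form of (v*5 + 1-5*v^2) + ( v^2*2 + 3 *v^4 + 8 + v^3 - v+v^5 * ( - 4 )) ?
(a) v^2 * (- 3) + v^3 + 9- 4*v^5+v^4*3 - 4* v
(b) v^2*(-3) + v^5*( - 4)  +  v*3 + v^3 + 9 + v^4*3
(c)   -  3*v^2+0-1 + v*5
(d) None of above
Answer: d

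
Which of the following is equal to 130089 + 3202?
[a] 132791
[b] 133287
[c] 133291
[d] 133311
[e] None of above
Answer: c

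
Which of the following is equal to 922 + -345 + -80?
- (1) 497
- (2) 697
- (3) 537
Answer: 1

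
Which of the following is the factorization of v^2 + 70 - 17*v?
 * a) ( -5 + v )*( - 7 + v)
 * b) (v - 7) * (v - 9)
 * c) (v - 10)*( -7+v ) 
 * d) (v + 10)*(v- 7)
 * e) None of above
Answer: c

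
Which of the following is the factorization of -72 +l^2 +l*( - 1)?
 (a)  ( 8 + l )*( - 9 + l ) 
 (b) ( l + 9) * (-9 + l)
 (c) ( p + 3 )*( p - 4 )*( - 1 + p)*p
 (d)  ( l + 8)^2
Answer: a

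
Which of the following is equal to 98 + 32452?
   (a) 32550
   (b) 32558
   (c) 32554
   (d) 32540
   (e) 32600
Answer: a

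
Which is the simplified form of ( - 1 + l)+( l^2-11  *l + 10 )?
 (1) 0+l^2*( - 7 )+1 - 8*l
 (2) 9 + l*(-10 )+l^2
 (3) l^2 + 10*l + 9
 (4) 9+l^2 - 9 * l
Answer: 2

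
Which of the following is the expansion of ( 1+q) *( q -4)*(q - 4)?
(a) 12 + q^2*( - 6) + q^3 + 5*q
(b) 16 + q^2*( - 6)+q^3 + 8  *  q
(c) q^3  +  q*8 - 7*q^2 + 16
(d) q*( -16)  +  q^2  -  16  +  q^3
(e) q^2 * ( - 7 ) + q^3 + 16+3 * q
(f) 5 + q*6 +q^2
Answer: c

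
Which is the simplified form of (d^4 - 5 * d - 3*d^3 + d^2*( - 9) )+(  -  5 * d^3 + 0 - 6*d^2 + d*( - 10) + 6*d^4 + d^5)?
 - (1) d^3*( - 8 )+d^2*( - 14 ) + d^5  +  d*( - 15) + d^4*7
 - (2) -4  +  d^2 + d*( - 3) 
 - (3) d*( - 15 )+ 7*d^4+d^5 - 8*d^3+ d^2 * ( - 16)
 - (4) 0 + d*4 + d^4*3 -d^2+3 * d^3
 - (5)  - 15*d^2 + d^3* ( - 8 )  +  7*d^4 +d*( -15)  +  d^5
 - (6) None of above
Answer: 5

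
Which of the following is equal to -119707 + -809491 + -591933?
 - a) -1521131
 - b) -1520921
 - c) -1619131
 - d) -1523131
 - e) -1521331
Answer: a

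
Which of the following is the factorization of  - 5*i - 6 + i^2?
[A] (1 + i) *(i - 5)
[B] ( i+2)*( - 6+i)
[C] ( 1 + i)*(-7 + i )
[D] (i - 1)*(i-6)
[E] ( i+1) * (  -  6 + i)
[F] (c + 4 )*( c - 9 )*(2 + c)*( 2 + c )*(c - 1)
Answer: E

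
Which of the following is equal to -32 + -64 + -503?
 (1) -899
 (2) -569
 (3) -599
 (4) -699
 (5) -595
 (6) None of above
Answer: 3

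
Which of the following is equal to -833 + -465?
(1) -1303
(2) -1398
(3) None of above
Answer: 3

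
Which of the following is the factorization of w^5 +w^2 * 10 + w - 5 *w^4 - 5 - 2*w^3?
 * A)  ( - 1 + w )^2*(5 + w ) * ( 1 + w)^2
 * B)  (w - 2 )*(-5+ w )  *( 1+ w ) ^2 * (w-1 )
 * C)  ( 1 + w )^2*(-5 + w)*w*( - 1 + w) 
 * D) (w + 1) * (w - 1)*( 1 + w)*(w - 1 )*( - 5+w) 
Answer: D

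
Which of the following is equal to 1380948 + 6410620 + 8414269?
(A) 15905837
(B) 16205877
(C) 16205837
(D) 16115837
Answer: C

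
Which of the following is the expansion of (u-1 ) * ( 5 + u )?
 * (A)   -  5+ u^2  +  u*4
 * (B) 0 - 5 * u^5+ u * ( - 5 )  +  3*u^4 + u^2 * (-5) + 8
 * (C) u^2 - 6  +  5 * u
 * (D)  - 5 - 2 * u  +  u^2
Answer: A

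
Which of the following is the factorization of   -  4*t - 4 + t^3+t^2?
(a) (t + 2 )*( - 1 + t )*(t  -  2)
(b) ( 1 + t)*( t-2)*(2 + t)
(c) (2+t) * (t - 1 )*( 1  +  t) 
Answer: b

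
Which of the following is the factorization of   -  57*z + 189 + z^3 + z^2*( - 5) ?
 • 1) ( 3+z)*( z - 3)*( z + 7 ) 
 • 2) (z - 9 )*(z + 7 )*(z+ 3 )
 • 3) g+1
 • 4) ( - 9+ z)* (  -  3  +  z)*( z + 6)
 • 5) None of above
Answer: 5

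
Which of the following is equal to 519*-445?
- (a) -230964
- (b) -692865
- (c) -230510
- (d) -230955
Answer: d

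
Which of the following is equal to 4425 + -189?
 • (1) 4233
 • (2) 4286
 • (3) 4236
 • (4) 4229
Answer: 3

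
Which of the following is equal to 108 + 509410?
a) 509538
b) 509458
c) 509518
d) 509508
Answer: c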